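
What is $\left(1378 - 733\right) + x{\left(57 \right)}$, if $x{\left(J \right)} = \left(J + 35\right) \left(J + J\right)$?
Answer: $11133$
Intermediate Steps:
$x{\left(J \right)} = 2 J \left(35 + J\right)$ ($x{\left(J \right)} = \left(35 + J\right) 2 J = 2 J \left(35 + J\right)$)
$\left(1378 - 733\right) + x{\left(57 \right)} = \left(1378 - 733\right) + 2 \cdot 57 \left(35 + 57\right) = 645 + 2 \cdot 57 \cdot 92 = 645 + 10488 = 11133$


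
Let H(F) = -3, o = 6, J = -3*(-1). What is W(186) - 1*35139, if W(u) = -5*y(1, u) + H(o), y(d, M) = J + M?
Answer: -36087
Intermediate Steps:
J = 3
y(d, M) = 3 + M
W(u) = -18 - 5*u (W(u) = -5*(3 + u) - 3 = (-15 - 5*u) - 3 = -18 - 5*u)
W(186) - 1*35139 = (-18 - 5*186) - 1*35139 = (-18 - 930) - 35139 = -948 - 35139 = -36087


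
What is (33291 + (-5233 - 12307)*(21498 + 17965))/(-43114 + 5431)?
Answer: 692147729/37683 ≈ 18368.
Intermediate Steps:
(33291 + (-5233 - 12307)*(21498 + 17965))/(-43114 + 5431) = (33291 - 17540*39463)/(-37683) = (33291 - 692181020)*(-1/37683) = -692147729*(-1/37683) = 692147729/37683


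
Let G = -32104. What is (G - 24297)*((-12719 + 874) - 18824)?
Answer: 1729762269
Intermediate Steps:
(G - 24297)*((-12719 + 874) - 18824) = (-32104 - 24297)*((-12719 + 874) - 18824) = -56401*(-11845 - 18824) = -56401*(-30669) = 1729762269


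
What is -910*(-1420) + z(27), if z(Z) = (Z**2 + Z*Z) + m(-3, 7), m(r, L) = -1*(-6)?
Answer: 1293664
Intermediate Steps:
m(r, L) = 6
z(Z) = 6 + 2*Z**2 (z(Z) = (Z**2 + Z*Z) + 6 = (Z**2 + Z**2) + 6 = 2*Z**2 + 6 = 6 + 2*Z**2)
-910*(-1420) + z(27) = -910*(-1420) + (6 + 2*27**2) = 1292200 + (6 + 2*729) = 1292200 + (6 + 1458) = 1292200 + 1464 = 1293664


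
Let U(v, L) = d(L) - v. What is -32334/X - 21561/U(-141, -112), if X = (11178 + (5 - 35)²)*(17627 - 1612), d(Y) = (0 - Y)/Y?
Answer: -139017695371/902669460 ≈ -154.01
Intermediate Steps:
d(Y) = -1 (d(Y) = (-Y)/Y = -1)
U(v, L) = -1 - v
X = 193429170 (X = (11178 + (-30)²)*16015 = (11178 + 900)*16015 = 12078*16015 = 193429170)
-32334/X - 21561/U(-141, -112) = -32334/193429170 - 21561/(-1 - 1*(-141)) = -32334*1/193429170 - 21561/(-1 + 141) = -5389/32238195 - 21561/140 = -139017695371/902669460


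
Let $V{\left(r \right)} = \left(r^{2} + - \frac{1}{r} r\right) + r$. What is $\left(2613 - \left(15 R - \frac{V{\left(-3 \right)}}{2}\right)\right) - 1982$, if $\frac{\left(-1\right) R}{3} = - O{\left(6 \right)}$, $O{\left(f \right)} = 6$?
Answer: $\frac{727}{2} \approx 363.5$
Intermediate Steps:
$R = 18$ ($R = - 3 \left(\left(-1\right) 6\right) = \left(-3\right) \left(-6\right) = 18$)
$V{\left(r \right)} = -1 + r + r^{2}$ ($V{\left(r \right)} = \left(r^{2} - 1\right) + r = \left(-1 + r^{2}\right) + r = -1 + r + r^{2}$)
$\left(2613 - \left(15 R - \frac{V{\left(-3 \right)}}{2}\right)\right) - 1982 = \left(2613 - \left(270 - \frac{-1 - 3 + \left(-3\right)^{2}}{2}\right)\right) - 1982 = \left(2613 - \left(270 - \left(-1 - 3 + 9\right) \frac{1}{2}\right)\right) - 1982 = \left(2613 + \left(-270 + 5 \cdot \frac{1}{2}\right)\right) - 1982 = \left(2613 + \left(-270 + \frac{5}{2}\right)\right) - 1982 = \left(2613 - \frac{535}{2}\right) - 1982 = \frac{4691}{2} - 1982 = \frac{727}{2}$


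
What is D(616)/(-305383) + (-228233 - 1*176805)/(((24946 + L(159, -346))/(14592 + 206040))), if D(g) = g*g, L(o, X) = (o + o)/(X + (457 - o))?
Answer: -72774295818756288/20309496415 ≈ -3.5833e+6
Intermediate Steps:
L(o, X) = 2*o/(457 + X - o) (L(o, X) = (2*o)/(457 + X - o) = 2*o/(457 + X - o))
D(g) = g²
D(616)/(-305383) + (-228233 - 1*176805)/(((24946 + L(159, -346))/(14592 + 206040))) = 616²/(-305383) + (-228233 - 1*176805)/(((24946 + 2*159/(457 - 346 - 1*159))/(14592 + 206040))) = 379456*(-1/305383) + (-228233 - 176805)/(((24946 + 2*159/(457 - 346 - 159))/220632)) = -379456/305383 - 405038*220632/(24946 + 2*159/(-48)) = -379456/305383 - 405038*220632/(24946 + 2*159*(-1/48)) = -379456/305383 - 405038*220632/(24946 - 53/8) = -379456/305383 - 405038/((199515/8)*(1/220632)) = -379456/305383 - 405038/66505/588352 = -379456/305383 - 405038*588352/66505 = -379456/305383 - 238304917376/66505 = -72774295818756288/20309496415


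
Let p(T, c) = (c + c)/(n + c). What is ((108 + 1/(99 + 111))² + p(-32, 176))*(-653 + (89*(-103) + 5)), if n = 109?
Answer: -19188643671457/167580 ≈ -1.1450e+8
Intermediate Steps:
p(T, c) = 2*c/(109 + c) (p(T, c) = (c + c)/(109 + c) = (2*c)/(109 + c) = 2*c/(109 + c))
((108 + 1/(99 + 111))² + p(-32, 176))*(-653 + (89*(-103) + 5)) = ((108 + 1/(99 + 111))² + 2*176/(109 + 176))*(-653 + (89*(-103) + 5)) = ((108 + 1/210)² + 2*176/285)*(-653 + (-9167 + 5)) = ((108 + 1/210)² + 2*176*(1/285))*(-653 - 9162) = ((22681/210)² + 352/285)*(-9815) = (514427761/44100 + 352/285)*(-9815) = (9775162339/837900)*(-9815) = -19188643671457/167580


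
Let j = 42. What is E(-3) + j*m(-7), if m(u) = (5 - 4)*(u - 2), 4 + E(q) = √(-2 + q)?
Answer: -382 + I*√5 ≈ -382.0 + 2.2361*I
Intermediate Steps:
E(q) = -4 + √(-2 + q)
m(u) = -2 + u (m(u) = 1*(-2 + u) = -2 + u)
E(-3) + j*m(-7) = (-4 + √(-2 - 3)) + 42*(-2 - 7) = (-4 + √(-5)) + 42*(-9) = (-4 + I*√5) - 378 = -382 + I*√5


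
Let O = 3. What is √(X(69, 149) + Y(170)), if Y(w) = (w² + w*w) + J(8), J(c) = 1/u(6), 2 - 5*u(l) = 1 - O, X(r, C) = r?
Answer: √231481/2 ≈ 240.56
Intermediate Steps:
u(l) = ⅘ (u(l) = ⅖ - (1 - 1*3)/5 = ⅖ - (1 - 3)/5 = ⅖ - ⅕*(-2) = ⅖ + ⅖ = ⅘)
J(c) = 5/4 (J(c) = 1/(⅘) = 5/4)
Y(w) = 5/4 + 2*w² (Y(w) = (w² + w*w) + 5/4 = (w² + w²) + 5/4 = 2*w² + 5/4 = 5/4 + 2*w²)
√(X(69, 149) + Y(170)) = √(69 + (5/4 + 2*170²)) = √(69 + (5/4 + 2*28900)) = √(69 + (5/4 + 57800)) = √(69 + 231205/4) = √(231481/4) = √231481/2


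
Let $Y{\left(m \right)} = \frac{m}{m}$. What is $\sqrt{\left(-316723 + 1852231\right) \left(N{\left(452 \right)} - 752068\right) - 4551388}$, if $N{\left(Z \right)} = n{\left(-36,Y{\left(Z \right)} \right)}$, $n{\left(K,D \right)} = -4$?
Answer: $2 i \sqrt{288704280991} \approx 1.0746 \cdot 10^{6} i$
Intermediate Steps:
$Y{\left(m \right)} = 1$
$N{\left(Z \right)} = -4$
$\sqrt{\left(-316723 + 1852231\right) \left(N{\left(452 \right)} - 752068\right) - 4551388} = \sqrt{\left(-316723 + 1852231\right) \left(-4 - 752068\right) - 4551388} = \sqrt{1535508 \left(-752072\right) - 4551388} = \sqrt{-1154812572576 - 4551388} = \sqrt{-1154817123964} = 2 i \sqrt{288704280991}$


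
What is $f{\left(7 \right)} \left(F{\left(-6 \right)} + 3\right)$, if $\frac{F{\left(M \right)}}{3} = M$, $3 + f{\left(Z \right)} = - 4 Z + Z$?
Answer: $360$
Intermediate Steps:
$f{\left(Z \right)} = -3 - 3 Z$ ($f{\left(Z \right)} = -3 + \left(- 4 Z + Z\right) = -3 - 3 Z$)
$F{\left(M \right)} = 3 M$
$f{\left(7 \right)} \left(F{\left(-6 \right)} + 3\right) = \left(-3 - 21\right) \left(3 \left(-6\right) + 3\right) = \left(-3 - 21\right) \left(-18 + 3\right) = \left(-24\right) \left(-15\right) = 360$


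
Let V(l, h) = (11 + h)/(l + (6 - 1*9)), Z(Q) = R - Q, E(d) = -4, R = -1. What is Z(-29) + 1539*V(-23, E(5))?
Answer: -10045/26 ≈ -386.35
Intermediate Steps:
Z(Q) = -1 - Q
V(l, h) = (11 + h)/(-3 + l) (V(l, h) = (11 + h)/(l + (6 - 9)) = (11 + h)/(l - 3) = (11 + h)/(-3 + l))
Z(-29) + 1539*V(-23, E(5)) = (-1 - 1*(-29)) + 1539*((11 - 4)/(-3 - 23)) = (-1 + 29) + 1539*(7/(-26)) = 28 + 1539*(-1/26*7) = 28 + 1539*(-7/26) = 28 - 10773/26 = -10045/26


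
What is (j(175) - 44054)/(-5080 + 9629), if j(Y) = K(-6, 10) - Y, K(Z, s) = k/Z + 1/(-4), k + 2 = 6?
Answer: -530759/54588 ≈ -9.7230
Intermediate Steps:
k = 4 (k = -2 + 6 = 4)
K(Z, s) = -¼ + 4/Z (K(Z, s) = 4/Z + 1/(-4) = 4/Z + 1*(-¼) = 4/Z - ¼ = -¼ + 4/Z)
j(Y) = -11/12 - Y (j(Y) = (¼)*(16 - 1*(-6))/(-6) - Y = (¼)*(-⅙)*(16 + 6) - Y = (¼)*(-⅙)*22 - Y = -11/12 - Y)
(j(175) - 44054)/(-5080 + 9629) = ((-11/12 - 1*175) - 44054)/(-5080 + 9629) = ((-11/12 - 175) - 44054)/4549 = (-2111/12 - 44054)*(1/4549) = -530759/12*1/4549 = -530759/54588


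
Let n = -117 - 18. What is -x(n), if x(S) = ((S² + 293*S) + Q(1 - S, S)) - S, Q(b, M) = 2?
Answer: 21193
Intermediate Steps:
n = -135
x(S) = 2 + S² + 292*S (x(S) = ((S² + 293*S) + 2) - S = (2 + S² + 293*S) - S = 2 + S² + 292*S)
-x(n) = -(2 + (-135)² + 292*(-135)) = -(2 + 18225 - 39420) = -1*(-21193) = 21193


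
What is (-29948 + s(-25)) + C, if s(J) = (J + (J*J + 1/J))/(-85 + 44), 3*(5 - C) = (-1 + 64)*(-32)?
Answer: -30017774/1025 ≈ -29286.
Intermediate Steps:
C = 677 (C = 5 - (-1 + 64)*(-32)/3 = 5 - 21*(-32) = 5 - ⅓*(-2016) = 5 + 672 = 677)
s(J) = -J/41 - 1/(41*J) - J²/41 (s(J) = (J + (J² + 1/J))/(-41) = (J + (1/J + J²))*(-1/41) = (J + 1/J + J²)*(-1/41) = -J/41 - 1/(41*J) - J²/41)
(-29948 + s(-25)) + C = (-29948 + (1/41)*(-1 + (-25)²*(-1 - 1*(-25)))/(-25)) + 677 = (-29948 + (1/41)*(-1/25)*(-1 + 625*(-1 + 25))) + 677 = (-29948 + (1/41)*(-1/25)*(-1 + 625*24)) + 677 = (-29948 + (1/41)*(-1/25)*(-1 + 15000)) + 677 = (-29948 + (1/41)*(-1/25)*14999) + 677 = (-29948 - 14999/1025) + 677 = -30711699/1025 + 677 = -30017774/1025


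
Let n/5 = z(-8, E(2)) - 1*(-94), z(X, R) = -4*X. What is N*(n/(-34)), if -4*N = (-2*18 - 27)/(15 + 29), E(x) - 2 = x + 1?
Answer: -19845/2992 ≈ -6.6327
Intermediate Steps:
E(x) = 3 + x (E(x) = 2 + (x + 1) = 2 + (1 + x) = 3 + x)
n = 630 (n = 5*(-4*(-8) - 1*(-94)) = 5*(32 + 94) = 5*126 = 630)
N = 63/176 (N = -(-2*18 - 27)/(4*(15 + 29)) = -(-36 - 27)/(4*44) = -(-63)/(4*44) = -¼*(-63/44) = 63/176 ≈ 0.35795)
N*(n/(-34)) = 63*(630/(-34))/176 = 63*(630*(-1/34))/176 = (63/176)*(-315/17) = -19845/2992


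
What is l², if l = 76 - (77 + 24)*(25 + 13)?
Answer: 14152644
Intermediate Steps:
l = -3762 (l = 76 - 101*38 = 76 - 1*3838 = 76 - 3838 = -3762)
l² = (-3762)² = 14152644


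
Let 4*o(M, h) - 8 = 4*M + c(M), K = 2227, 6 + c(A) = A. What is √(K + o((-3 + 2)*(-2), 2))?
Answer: √2230 ≈ 47.223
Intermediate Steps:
c(A) = -6 + A
o(M, h) = ½ + 5*M/4 (o(M, h) = 2 + (4*M + (-6 + M))/4 = 2 + (-6 + 5*M)/4 = 2 + (-3/2 + 5*M/4) = ½ + 5*M/4)
√(K + o((-3 + 2)*(-2), 2)) = √(2227 + (½ + 5*((-3 + 2)*(-2))/4)) = √(2227 + (½ + 5*(-1*(-2))/4)) = √(2227 + (½ + (5/4)*2)) = √(2227 + (½ + 5/2)) = √(2227 + 3) = √2230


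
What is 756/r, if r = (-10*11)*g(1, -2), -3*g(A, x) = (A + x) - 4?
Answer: -1134/275 ≈ -4.1236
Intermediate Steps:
g(A, x) = 4/3 - A/3 - x/3 (g(A, x) = -((A + x) - 4)/3 = -(-4 + A + x)/3 = 4/3 - A/3 - x/3)
r = -550/3 (r = (-10*11)*(4/3 - ⅓*1 - ⅓*(-2)) = -110*(4/3 - ⅓ + ⅔) = -110*5/3 = -550/3 ≈ -183.33)
756/r = 756/(-550/3) = 756*(-3/550) = -1134/275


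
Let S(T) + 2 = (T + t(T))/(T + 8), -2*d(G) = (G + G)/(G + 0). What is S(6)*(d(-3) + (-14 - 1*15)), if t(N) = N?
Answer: 240/7 ≈ 34.286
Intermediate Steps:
d(G) = -1 (d(G) = -(G + G)/(2*(G + 0)) = -2*G/(2*G) = -1/2*2 = -1)
S(T) = -2 + 2*T/(8 + T) (S(T) = -2 + (T + T)/(T + 8) = -2 + (2*T)/(8 + T) = -2 + 2*T/(8 + T))
S(6)*(d(-3) + (-14 - 1*15)) = (-16/(8 + 6))*(-1 + (-14 - 1*15)) = (-16/14)*(-1 + (-14 - 15)) = (-16*1/14)*(-1 - 29) = -8/7*(-30) = 240/7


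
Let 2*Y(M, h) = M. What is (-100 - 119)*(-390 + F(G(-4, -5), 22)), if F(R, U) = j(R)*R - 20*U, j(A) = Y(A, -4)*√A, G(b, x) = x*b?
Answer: 181770 - 87600*√5 ≈ -14110.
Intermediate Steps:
G(b, x) = b*x
Y(M, h) = M/2
j(A) = A^(3/2)/2 (j(A) = (A/2)*√A = A^(3/2)/2)
F(R, U) = R^(5/2)/2 - 20*U (F(R, U) = (R^(3/2)/2)*R - 20*U = R^(5/2)/2 - 20*U)
(-100 - 119)*(-390 + F(G(-4, -5), 22)) = (-100 - 119)*(-390 + ((-4*(-5))^(5/2)/2 - 20*22)) = -219*(-390 + (20^(5/2)/2 - 440)) = -219*(-390 + ((800*√5)/2 - 440)) = -219*(-390 + (400*√5 - 440)) = -219*(-390 + (-440 + 400*√5)) = -219*(-830 + 400*√5) = 181770 - 87600*√5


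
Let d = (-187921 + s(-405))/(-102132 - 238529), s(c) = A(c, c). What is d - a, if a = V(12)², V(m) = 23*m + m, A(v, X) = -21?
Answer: -28255598042/340661 ≈ -82944.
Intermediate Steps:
V(m) = 24*m
s(c) = -21
a = 82944 (a = (24*12)² = 288² = 82944)
d = 187942/340661 (d = (-187921 - 21)/(-102132 - 238529) = -187942/(-340661) = -187942*(-1/340661) = 187942/340661 ≈ 0.55170)
d - a = 187942/340661 - 1*82944 = 187942/340661 - 82944 = -28255598042/340661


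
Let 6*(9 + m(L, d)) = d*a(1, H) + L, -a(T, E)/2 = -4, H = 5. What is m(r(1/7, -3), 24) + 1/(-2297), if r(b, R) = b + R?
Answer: 1086460/48237 ≈ 22.523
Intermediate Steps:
a(T, E) = 8 (a(T, E) = -2*(-4) = 8)
r(b, R) = R + b
m(L, d) = -9 + L/6 + 4*d/3 (m(L, d) = -9 + (d*8 + L)/6 = -9 + (8*d + L)/6 = -9 + (L + 8*d)/6 = -9 + (L/6 + 4*d/3) = -9 + L/6 + 4*d/3)
m(r(1/7, -3), 24) + 1/(-2297) = (-9 + (-3 + 1/7)/6 + (4/3)*24) + 1/(-2297) = (-9 + (-3 + ⅐)/6 + 32) - 1/2297 = (-9 + (⅙)*(-20/7) + 32) - 1/2297 = (-9 - 10/21 + 32) - 1/2297 = 473/21 - 1/2297 = 1086460/48237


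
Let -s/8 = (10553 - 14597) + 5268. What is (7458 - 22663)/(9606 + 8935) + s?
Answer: -181568677/18541 ≈ -9792.8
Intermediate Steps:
s = -9792 (s = -8*((10553 - 14597) + 5268) = -8*(-4044 + 5268) = -8*1224 = -9792)
(7458 - 22663)/(9606 + 8935) + s = (7458 - 22663)/(9606 + 8935) - 9792 = -15205/18541 - 9792 = -181568677/18541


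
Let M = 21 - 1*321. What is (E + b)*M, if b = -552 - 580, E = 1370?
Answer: -71400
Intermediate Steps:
b = -1132
M = -300 (M = 21 - 321 = -300)
(E + b)*M = (1370 - 1132)*(-300) = 238*(-300) = -71400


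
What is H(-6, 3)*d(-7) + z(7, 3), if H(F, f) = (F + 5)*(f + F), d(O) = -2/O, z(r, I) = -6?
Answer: -36/7 ≈ -5.1429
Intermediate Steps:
H(F, f) = (5 + F)*(F + f)
H(-6, 3)*d(-7) + z(7, 3) = ((-6)² + 5*(-6) + 5*3 - 6*3)*(-2/(-7)) - 6 = (36 - 30 + 15 - 18)*(-2*(-⅐)) - 6 = 3*(2/7) - 6 = 6/7 - 6 = -36/7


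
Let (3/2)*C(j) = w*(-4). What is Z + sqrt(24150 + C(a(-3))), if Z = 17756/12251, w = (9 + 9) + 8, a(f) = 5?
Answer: 17756/12251 + sqrt(216726)/3 ≈ 156.63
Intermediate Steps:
w = 26 (w = 18 + 8 = 26)
Z = 17756/12251 (Z = 17756*(1/12251) = 17756/12251 ≈ 1.4494)
C(j) = -208/3 (C(j) = 2*(26*(-4))/3 = (2/3)*(-104) = -208/3)
Z + sqrt(24150 + C(a(-3))) = 17756/12251 + sqrt(24150 - 208/3) = 17756/12251 + sqrt(72242/3) = 17756/12251 + sqrt(216726)/3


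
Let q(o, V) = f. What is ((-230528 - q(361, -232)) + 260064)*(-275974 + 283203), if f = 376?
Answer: 210797640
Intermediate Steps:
q(o, V) = 376
((-230528 - q(361, -232)) + 260064)*(-275974 + 283203) = ((-230528 - 1*376) + 260064)*(-275974 + 283203) = ((-230528 - 376) + 260064)*7229 = (-230904 + 260064)*7229 = 29160*7229 = 210797640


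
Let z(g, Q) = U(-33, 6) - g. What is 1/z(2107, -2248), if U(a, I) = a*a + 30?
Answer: -1/988 ≈ -0.0010121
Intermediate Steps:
U(a, I) = 30 + a² (U(a, I) = a² + 30 = 30 + a²)
z(g, Q) = 1119 - g (z(g, Q) = (30 + (-33)²) - g = (30 + 1089) - g = 1119 - g)
1/z(2107, -2248) = 1/(1119 - 1*2107) = 1/(1119 - 2107) = 1/(-988) = -1/988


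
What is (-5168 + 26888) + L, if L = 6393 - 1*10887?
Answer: 17226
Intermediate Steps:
L = -4494 (L = 6393 - 10887 = -4494)
(-5168 + 26888) + L = (-5168 + 26888) - 4494 = 21720 - 4494 = 17226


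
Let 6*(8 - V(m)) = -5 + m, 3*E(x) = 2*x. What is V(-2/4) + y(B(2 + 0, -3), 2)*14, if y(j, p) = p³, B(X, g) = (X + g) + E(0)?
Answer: 1451/12 ≈ 120.92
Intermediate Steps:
E(x) = 2*x/3 (E(x) = (2*x)/3 = 2*x/3)
V(m) = 53/6 - m/6 (V(m) = 8 - (-5 + m)/6 = 8 + (⅚ - m/6) = 53/6 - m/6)
B(X, g) = X + g (B(X, g) = (X + g) + (⅔)*0 = (X + g) + 0 = X + g)
V(-2/4) + y(B(2 + 0, -3), 2)*14 = (53/6 - (-1)/(3*4)) + 2³*14 = (53/6 - (-1)/(3*4)) + 8*14 = (53/6 - ⅙*(-½)) + 112 = (53/6 + 1/12) + 112 = 107/12 + 112 = 1451/12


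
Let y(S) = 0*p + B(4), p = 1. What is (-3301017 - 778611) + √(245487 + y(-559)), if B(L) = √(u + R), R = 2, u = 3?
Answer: -4079628 + √(245487 + √5) ≈ -4.0791e+6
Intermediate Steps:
B(L) = √5 (B(L) = √(3 + 2) = √5)
y(S) = √5 (y(S) = 0*1 + √5 = 0 + √5 = √5)
(-3301017 - 778611) + √(245487 + y(-559)) = (-3301017 - 778611) + √(245487 + √5) = -4079628 + √(245487 + √5)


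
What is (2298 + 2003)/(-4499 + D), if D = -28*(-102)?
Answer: -4301/1643 ≈ -2.6178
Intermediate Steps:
D = 2856
(2298 + 2003)/(-4499 + D) = (2298 + 2003)/(-4499 + 2856) = 4301/(-1643) = 4301*(-1/1643) = -4301/1643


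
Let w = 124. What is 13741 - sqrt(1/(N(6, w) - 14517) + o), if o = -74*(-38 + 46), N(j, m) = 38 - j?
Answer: 13741 - I*sqrt(124210627685)/14485 ≈ 13741.0 - 24.331*I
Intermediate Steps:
o = -592 (o = -74*8 = -592)
13741 - sqrt(1/(N(6, w) - 14517) + o) = 13741 - sqrt(1/((38 - 1*6) - 14517) - 592) = 13741 - sqrt(1/((38 - 6) - 14517) - 592) = 13741 - sqrt(1/(32 - 14517) - 592) = 13741 - sqrt(1/(-14485) - 592) = 13741 - sqrt(-1/14485 - 592) = 13741 - sqrt(-8575121/14485) = 13741 - I*sqrt(124210627685)/14485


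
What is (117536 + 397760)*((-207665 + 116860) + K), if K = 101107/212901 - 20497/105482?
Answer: -3108884222034481136/66441489 ≈ -4.6791e+10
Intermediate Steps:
K = 37284833/132882978 (K = 101107*(1/212901) - 20497*1/105482 = 101107/212901 - 20497/105482 = 37284833/132882978 ≈ 0.28058)
(117536 + 397760)*((-207665 + 116860) + K) = (117536 + 397760)*((-207665 + 116860) + 37284833/132882978) = 515296*(-90805 + 37284833/132882978) = 515296*(-12066401532457/132882978) = -3108884222034481136/66441489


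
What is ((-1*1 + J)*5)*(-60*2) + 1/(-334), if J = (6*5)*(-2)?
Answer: 12224399/334 ≈ 36600.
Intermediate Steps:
J = -60 (J = 30*(-2) = -60)
((-1*1 + J)*5)*(-60*2) + 1/(-334) = ((-1*1 - 60)*5)*(-60*2) + 1/(-334) = ((-1 - 60)*5)*(-120) - 1/334 = -61*5*(-120) - 1/334 = -305*(-120) - 1/334 = 36600 - 1/334 = 12224399/334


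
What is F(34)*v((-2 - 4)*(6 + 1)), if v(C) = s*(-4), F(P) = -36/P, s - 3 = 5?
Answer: 576/17 ≈ 33.882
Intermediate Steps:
s = 8 (s = 3 + 5 = 8)
v(C) = -32 (v(C) = 8*(-4) = -32)
F(34)*v((-2 - 4)*(6 + 1)) = -36/34*(-32) = -36*1/34*(-32) = -18/17*(-32) = 576/17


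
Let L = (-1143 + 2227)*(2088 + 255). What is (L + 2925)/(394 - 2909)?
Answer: -2542737/2515 ≈ -1011.0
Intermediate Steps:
L = 2539812 (L = 1084*2343 = 2539812)
(L + 2925)/(394 - 2909) = (2539812 + 2925)/(394 - 2909) = 2542737/(-2515) = 2542737*(-1/2515) = -2542737/2515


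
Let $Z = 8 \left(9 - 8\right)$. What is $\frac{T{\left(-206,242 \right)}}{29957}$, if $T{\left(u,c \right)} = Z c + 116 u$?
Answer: $- \frac{21960}{29957} \approx -0.73305$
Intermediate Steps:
$Z = 8$ ($Z = 8 \cdot 1 = 8$)
$T{\left(u,c \right)} = 8 c + 116 u$
$\frac{T{\left(-206,242 \right)}}{29957} = \frac{8 \cdot 242 + 116 \left(-206\right)}{29957} = \left(1936 - 23896\right) \frac{1}{29957} = \left(-21960\right) \frac{1}{29957} = - \frac{21960}{29957}$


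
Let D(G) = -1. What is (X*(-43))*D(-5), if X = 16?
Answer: 688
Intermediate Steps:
(X*(-43))*D(-5) = (16*(-43))*(-1) = -688*(-1) = 688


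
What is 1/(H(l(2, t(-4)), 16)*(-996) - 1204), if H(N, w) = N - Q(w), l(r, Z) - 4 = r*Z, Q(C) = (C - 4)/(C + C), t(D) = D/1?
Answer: 2/6307 ≈ 0.00031711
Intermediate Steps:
t(D) = D (t(D) = D*1 = D)
Q(C) = (-4 + C)/(2*C) (Q(C) = (-4 + C)/((2*C)) = (-4 + C)*(1/(2*C)) = (-4 + C)/(2*C))
l(r, Z) = 4 + Z*r (l(r, Z) = 4 + r*Z = 4 + Z*r)
H(N, w) = N - (-4 + w)/(2*w)
1/(H(l(2, t(-4)), 16)*(-996) - 1204) = 1/((-½ + (4 - 4*2) + 2/16)*(-996) - 1204) = 1/((-½ + (4 - 8) + 2*(1/16))*(-996) - 1204) = 1/((-½ - 4 + ⅛)*(-996) - 1204) = 1/(-35/8*(-996) - 1204) = 1/(8715/2 - 1204) = 1/(6307/2) = 2/6307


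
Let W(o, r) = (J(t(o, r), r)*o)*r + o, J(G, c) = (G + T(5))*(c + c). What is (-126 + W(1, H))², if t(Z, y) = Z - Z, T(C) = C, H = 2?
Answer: 7225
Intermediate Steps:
t(Z, y) = 0
J(G, c) = 2*c*(5 + G) (J(G, c) = (G + 5)*(c + c) = (5 + G)*(2*c) = 2*c*(5 + G))
W(o, r) = o + 10*o*r² (W(o, r) = ((2*r*(5 + 0))*o)*r + o = ((2*r*5)*o)*r + o = ((10*r)*o)*r + o = (10*o*r)*r + o = 10*o*r² + o = o + 10*o*r²)
(-126 + W(1, H))² = (-126 + 1*(1 + 10*2²))² = (-126 + 1*(1 + 10*4))² = (-126 + 1*(1 + 40))² = (-126 + 1*41)² = (-126 + 41)² = (-85)² = 7225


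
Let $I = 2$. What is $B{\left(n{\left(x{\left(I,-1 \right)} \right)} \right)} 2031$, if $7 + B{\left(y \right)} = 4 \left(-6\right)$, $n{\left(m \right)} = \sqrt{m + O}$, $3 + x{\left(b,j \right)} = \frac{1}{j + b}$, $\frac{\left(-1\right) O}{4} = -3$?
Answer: $-62961$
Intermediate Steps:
$O = 12$ ($O = \left(-4\right) \left(-3\right) = 12$)
$x{\left(b,j \right)} = -3 + \frac{1}{b + j}$ ($x{\left(b,j \right)} = -3 + \frac{1}{j + b} = -3 + \frac{1}{b + j}$)
$n{\left(m \right)} = \sqrt{12 + m}$ ($n{\left(m \right)} = \sqrt{m + 12} = \sqrt{12 + m}$)
$B{\left(y \right)} = -31$ ($B{\left(y \right)} = -7 + 4 \left(-6\right) = -7 - 24 = -31$)
$B{\left(n{\left(x{\left(I,-1 \right)} \right)} \right)} 2031 = \left(-31\right) 2031 = -62961$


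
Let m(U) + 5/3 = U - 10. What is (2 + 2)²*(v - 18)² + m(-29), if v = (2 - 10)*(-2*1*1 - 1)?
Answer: 1606/3 ≈ 535.33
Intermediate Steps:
m(U) = -35/3 + U (m(U) = -5/3 + (U - 10) = -5/3 + (-10 + U) = -35/3 + U)
v = 24 (v = -8*(-2*1 - 1) = -8*(-2 - 1) = -8*(-3) = 24)
(2 + 2)²*(v - 18)² + m(-29) = (2 + 2)²*(24 - 18)² + (-35/3 - 29) = 4²*6² - 122/3 = 16*36 - 122/3 = 576 - 122/3 = 1606/3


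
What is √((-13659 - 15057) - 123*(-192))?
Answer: 10*I*√51 ≈ 71.414*I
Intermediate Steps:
√((-13659 - 15057) - 123*(-192)) = √(-28716 + 23616) = √(-5100) = 10*I*√51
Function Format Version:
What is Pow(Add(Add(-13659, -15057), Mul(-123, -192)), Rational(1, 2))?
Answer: Mul(10, I, Pow(51, Rational(1, 2))) ≈ Mul(71.414, I)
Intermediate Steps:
Pow(Add(Add(-13659, -15057), Mul(-123, -192)), Rational(1, 2)) = Pow(Add(-28716, 23616), Rational(1, 2)) = Pow(-5100, Rational(1, 2)) = Mul(10, I, Pow(51, Rational(1, 2)))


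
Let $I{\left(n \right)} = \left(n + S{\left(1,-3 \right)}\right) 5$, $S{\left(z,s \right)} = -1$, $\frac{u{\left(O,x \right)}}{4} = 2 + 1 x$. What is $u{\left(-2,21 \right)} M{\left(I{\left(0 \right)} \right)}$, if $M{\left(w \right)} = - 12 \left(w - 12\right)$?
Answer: $18768$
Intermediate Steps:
$u{\left(O,x \right)} = 8 + 4 x$ ($u{\left(O,x \right)} = 4 \left(2 + 1 x\right) = 4 \left(2 + x\right) = 8 + 4 x$)
$I{\left(n \right)} = -5 + 5 n$ ($I{\left(n \right)} = \left(n - 1\right) 5 = \left(-1 + n\right) 5 = -5 + 5 n$)
$M{\left(w \right)} = 144 - 12 w$ ($M{\left(w \right)} = - 12 \left(-12 + w\right) = 144 - 12 w$)
$u{\left(-2,21 \right)} M{\left(I{\left(0 \right)} \right)} = \left(8 + 4 \cdot 21\right) \left(144 - 12 \left(-5 + 5 \cdot 0\right)\right) = \left(8 + 84\right) \left(144 - 12 \left(-5 + 0\right)\right) = 92 \left(144 - -60\right) = 92 \left(144 + 60\right) = 92 \cdot 204 = 18768$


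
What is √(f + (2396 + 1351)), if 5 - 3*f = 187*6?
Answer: 2*√7593/3 ≈ 58.092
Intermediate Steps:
f = -1117/3 (f = 5/3 - 187*6/3 = 5/3 - ⅓*1122 = 5/3 - 374 = -1117/3 ≈ -372.33)
√(f + (2396 + 1351)) = √(-1117/3 + (2396 + 1351)) = √(-1117/3 + 3747) = √(10124/3) = 2*√7593/3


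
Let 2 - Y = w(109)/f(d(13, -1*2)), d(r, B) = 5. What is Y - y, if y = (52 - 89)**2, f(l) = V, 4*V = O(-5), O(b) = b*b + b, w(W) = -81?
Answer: -6754/5 ≈ -1350.8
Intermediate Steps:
O(b) = b + b**2 (O(b) = b**2 + b = b + b**2)
V = 5 (V = (-5*(1 - 5))/4 = (-5*(-4))/4 = (1/4)*20 = 5)
f(l) = 5
y = 1369 (y = (-37)**2 = 1369)
Y = 91/5 (Y = 2 - (-81)/5 = 2 - 1*(-81/5) = 2 + 81/5 = 91/5 ≈ 18.200)
Y - y = 91/5 - 1*1369 = 91/5 - 1369 = -6754/5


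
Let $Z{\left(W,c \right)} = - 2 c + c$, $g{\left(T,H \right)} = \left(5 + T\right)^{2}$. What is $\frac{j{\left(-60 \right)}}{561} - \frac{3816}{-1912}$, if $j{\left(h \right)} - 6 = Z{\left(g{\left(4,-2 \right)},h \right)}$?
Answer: $\frac{8587}{4063} \approx 2.1135$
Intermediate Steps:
$Z{\left(W,c \right)} = - c$
$j{\left(h \right)} = 6 - h$
$\frac{j{\left(-60 \right)}}{561} - \frac{3816}{-1912} = \frac{6 - -60}{561} - \frac{3816}{-1912} = \left(6 + 60\right) \frac{1}{561} - - \frac{477}{239} = 66 \cdot \frac{1}{561} + \frac{477}{239} = \frac{2}{17} + \frac{477}{239} = \frac{8587}{4063}$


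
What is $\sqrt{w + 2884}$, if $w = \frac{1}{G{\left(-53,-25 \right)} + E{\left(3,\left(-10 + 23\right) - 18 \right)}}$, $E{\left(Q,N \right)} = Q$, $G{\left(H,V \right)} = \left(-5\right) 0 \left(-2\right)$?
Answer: $\frac{\sqrt{25959}}{3} \approx 53.706$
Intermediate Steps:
$G{\left(H,V \right)} = 0$ ($G{\left(H,V \right)} = 0 \left(-2\right) = 0$)
$w = \frac{1}{3}$ ($w = \frac{1}{0 + 3} = \frac{1}{3} \approx 0.33333$)
$\sqrt{w + 2884} = \sqrt{\frac{1}{3} + 2884} = \sqrt{\frac{8653}{3}} = \frac{\sqrt{25959}}{3}$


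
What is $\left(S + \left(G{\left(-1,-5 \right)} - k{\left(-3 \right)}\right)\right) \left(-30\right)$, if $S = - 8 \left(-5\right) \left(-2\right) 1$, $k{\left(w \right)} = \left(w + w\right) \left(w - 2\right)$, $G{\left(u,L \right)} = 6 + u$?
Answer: $3150$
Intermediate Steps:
$k{\left(w \right)} = 2 w \left(-2 + w\right)$
$S = -80$ ($S = - 8 \cdot 10 \cdot 1 = \left(-8\right) 10 = -80$)
$\left(S + \left(G{\left(-1,-5 \right)} - k{\left(-3 \right)}\right)\right) \left(-30\right) = \left(-80 + \left(\left(6 - 1\right) - 2 \left(-3\right) \left(-2 - 3\right)\right)\right) \left(-30\right) = \left(-80 + \left(5 - 2 \left(-3\right) \left(-5\right)\right)\right) \left(-30\right) = \left(-80 + \left(5 - 30\right)\right) \left(-30\right) = \left(-80 - 25\right) \left(-30\right) = \left(-105\right) \left(-30\right) = 3150$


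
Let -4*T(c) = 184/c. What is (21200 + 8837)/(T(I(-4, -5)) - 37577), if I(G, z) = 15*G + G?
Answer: -961184/1202441 ≈ -0.79936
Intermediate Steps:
I(G, z) = 16*G
T(c) = -46/c
(21200 + 8837)/(T(I(-4, -5)) - 37577) = (21200 + 8837)/(-46/(16*(-4)) - 37577) = 30037/(-46/(-64) - 37577) = 30037/(-46*(-1/64) - 37577) = 30037/(23/32 - 37577) = 30037/(-1202441/32) = 30037*(-32/1202441) = -961184/1202441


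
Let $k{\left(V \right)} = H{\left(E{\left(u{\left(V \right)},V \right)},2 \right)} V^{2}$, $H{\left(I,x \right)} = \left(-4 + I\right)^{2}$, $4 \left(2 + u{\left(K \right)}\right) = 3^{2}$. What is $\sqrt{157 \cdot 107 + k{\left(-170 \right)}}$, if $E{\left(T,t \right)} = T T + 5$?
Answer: $\frac{\sqrt{3163161}}{8} \approx 222.32$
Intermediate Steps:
$u{\left(K \right)} = \frac{1}{4}$ ($u{\left(K \right)} = -2 + \frac{3^{2}}{4} = -2 + \frac{1}{4} \cdot 9 = -2 + \frac{9}{4} = \frac{1}{4}$)
$E{\left(T,t \right)} = 5 + T^{2}$ ($E{\left(T,t \right)} = T^{2} + 5 = 5 + T^{2}$)
$k{\left(V \right)} = \frac{289 V^{2}}{256}$ ($k{\left(V \right)} = \left(-4 + \left(5 + \left(\frac{1}{4}\right)^{2}\right)\right)^{2} V^{2} = \left(-4 + \left(5 + \frac{1}{16}\right)\right)^{2} V^{2} = \left(-4 + \frac{81}{16}\right)^{2} V^{2} = \left(\frac{17}{16}\right)^{2} V^{2} = \frac{289 V^{2}}{256}$)
$\sqrt{157 \cdot 107 + k{\left(-170 \right)}} = \sqrt{157 \cdot 107 + \frac{289 \left(-170\right)^{2}}{256}} = \sqrt{16799 + \frac{289}{256} \cdot 28900} = \sqrt{16799 + \frac{2088025}{64}} = \sqrt{\frac{3163161}{64}} = \frac{\sqrt{3163161}}{8}$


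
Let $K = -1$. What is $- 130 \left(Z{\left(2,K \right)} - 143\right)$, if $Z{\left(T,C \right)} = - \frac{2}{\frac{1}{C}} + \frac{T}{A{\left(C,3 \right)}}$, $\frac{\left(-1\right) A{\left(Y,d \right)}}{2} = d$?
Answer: $\frac{55120}{3} \approx 18373.0$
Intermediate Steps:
$A{\left(Y,d \right)} = - 2 d$
$Z{\left(T,C \right)} = - 2 C - \frac{T}{6}$ ($Z{\left(T,C \right)} = - \frac{2}{\frac{1}{C}} + \frac{T}{\left(-2\right) 3} = - 2 C + \frac{T}{-6} = - 2 C + T \left(- \frac{1}{6}\right) = - 2 C - \frac{T}{6}$)
$- 130 \left(Z{\left(2,K \right)} - 143\right) = - 130 \left(\left(\left(-2\right) \left(-1\right) - \frac{1}{3}\right) - 143\right) = - 130 \left(\left(2 - \frac{1}{3}\right) - 143\right) = - 130 \left(\frac{5}{3} - 143\right) = \left(-130\right) \left(- \frac{424}{3}\right) = \frac{55120}{3}$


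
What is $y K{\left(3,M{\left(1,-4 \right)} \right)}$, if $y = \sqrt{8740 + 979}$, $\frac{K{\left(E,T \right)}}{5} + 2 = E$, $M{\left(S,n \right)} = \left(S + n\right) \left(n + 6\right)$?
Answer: $5 \sqrt{9719} \approx 492.92$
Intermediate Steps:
$M{\left(S,n \right)} = \left(6 + n\right) \left(S + n\right)$ ($M{\left(S,n \right)} = \left(S + n\right) \left(6 + n\right) = \left(6 + n\right) \left(S + n\right)$)
$K{\left(E,T \right)} = -10 + 5 E$
$y = \sqrt{9719} \approx 98.585$
$y K{\left(3,M{\left(1,-4 \right)} \right)} = \sqrt{9719} \left(-10 + 5 \cdot 3\right) = \sqrt{9719} \left(-10 + 15\right) = \sqrt{9719} \cdot 5 = 5 \sqrt{9719}$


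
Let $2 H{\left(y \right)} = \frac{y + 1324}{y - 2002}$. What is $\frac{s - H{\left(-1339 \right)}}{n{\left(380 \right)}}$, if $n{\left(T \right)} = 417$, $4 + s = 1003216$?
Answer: $\frac{2234487523}{928798} \approx 2405.8$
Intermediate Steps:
$s = 1003212$ ($s = -4 + 1003216 = 1003212$)
$H{\left(y \right)} = \frac{1324 + y}{2 \left(-2002 + y\right)}$ ($H{\left(y \right)} = \frac{\left(y + 1324\right) \frac{1}{y - 2002}}{2} = \frac{\left(1324 + y\right) \frac{1}{-2002 + y}}{2} = \frac{\frac{1}{-2002 + y} \left(1324 + y\right)}{2} = \frac{1324 + y}{2 \left(-2002 + y\right)}$)
$\frac{s - H{\left(-1339 \right)}}{n{\left(380 \right)}} = \frac{1003212 - \frac{1324 - 1339}{2 \left(-2002 - 1339\right)}}{417} = \left(1003212 - \frac{1}{2} \frac{1}{-3341} \left(-15\right)\right) \frac{1}{417} = \left(1003212 - \frac{1}{2} \left(- \frac{1}{3341}\right) \left(-15\right)\right) \frac{1}{417} = \left(1003212 - \frac{15}{6682}\right) \frac{1}{417} = \frac{6703462569}{6682} \cdot \frac{1}{417} = \frac{2234487523}{928798}$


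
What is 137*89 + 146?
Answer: 12339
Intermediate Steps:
137*89 + 146 = 12193 + 146 = 12339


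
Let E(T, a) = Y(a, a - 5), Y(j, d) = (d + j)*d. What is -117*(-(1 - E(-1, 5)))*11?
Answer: 1287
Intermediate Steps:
Y(j, d) = d*(d + j)
E(T, a) = (-5 + a)*(-5 + 2*a) (E(T, a) = (a - 5)*((a - 5) + a) = (-5 + a)*((-5 + a) + a) = (-5 + a)*(-5 + 2*a))
-117*(-(1 - E(-1, 5)))*11 = -117*(-(1 - (-5 + 5)*(-5 + 2*5)))*11 = -117*(-(1 - 0*(-5 + 10)))*11 = -117*(-(1 - 0*5))*11 = -117*(-(1 - 1*0))*11 = -117*(-(1 + 0))*11 = -117*(-1*1)*11 = -(-117)*11 = -117*(-11) = 1287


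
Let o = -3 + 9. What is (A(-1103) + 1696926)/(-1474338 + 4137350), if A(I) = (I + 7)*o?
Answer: 845175/1331506 ≈ 0.63475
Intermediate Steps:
o = 6
A(I) = 42 + 6*I (A(I) = (I + 7)*6 = (7 + I)*6 = 42 + 6*I)
(A(-1103) + 1696926)/(-1474338 + 4137350) = ((42 + 6*(-1103)) + 1696926)/(-1474338 + 4137350) = ((42 - 6618) + 1696926)/2663012 = (-6576 + 1696926)*(1/2663012) = 1690350*(1/2663012) = 845175/1331506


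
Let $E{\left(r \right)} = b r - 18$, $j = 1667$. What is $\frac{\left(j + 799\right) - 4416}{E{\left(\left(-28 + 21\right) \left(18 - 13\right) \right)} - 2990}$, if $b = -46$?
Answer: $\frac{325}{233} \approx 1.3948$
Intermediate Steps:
$E{\left(r \right)} = -18 - 46 r$ ($E{\left(r \right)} = - 46 r - 18 = -18 - 46 r$)
$\frac{\left(j + 799\right) - 4416}{E{\left(\left(-28 + 21\right) \left(18 - 13\right) \right)} - 2990} = \frac{\left(1667 + 799\right) - 4416}{\left(-18 - 46 \left(-28 + 21\right) \left(18 - 13\right)\right) - 2990} = \frac{2466 - 4416}{\left(-18 - 46 \left(\left(-7\right) 5\right)\right) - 2990} = - \frac{1950}{\left(-18 - -1610\right) - 2990} = - \frac{1950}{\left(-18 + 1610\right) - 2990} = - \frac{1950}{1592 - 2990} = - \frac{1950}{-1398} = \left(-1950\right) \left(- \frac{1}{1398}\right) = \frac{325}{233}$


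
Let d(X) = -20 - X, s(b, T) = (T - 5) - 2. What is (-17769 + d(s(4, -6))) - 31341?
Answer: -49117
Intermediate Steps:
s(b, T) = -7 + T (s(b, T) = (-5 + T) - 2 = -7 + T)
(-17769 + d(s(4, -6))) - 31341 = (-17769 + (-20 - (-7 - 6))) - 31341 = (-17769 + (-20 - 1*(-13))) - 31341 = (-17769 + (-20 + 13)) - 31341 = (-17769 - 7) - 31341 = -17776 - 31341 = -49117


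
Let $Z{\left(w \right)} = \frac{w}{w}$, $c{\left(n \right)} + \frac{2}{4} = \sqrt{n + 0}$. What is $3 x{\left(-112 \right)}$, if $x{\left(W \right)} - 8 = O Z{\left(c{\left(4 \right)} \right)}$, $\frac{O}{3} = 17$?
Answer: $177$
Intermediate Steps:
$c{\left(n \right)} = - \frac{1}{2} + \sqrt{n}$ ($c{\left(n \right)} = - \frac{1}{2} + \sqrt{n + 0} = - \frac{1}{2} + \sqrt{n}$)
$O = 51$ ($O = 3 \cdot 17 = 51$)
$Z{\left(w \right)} = 1$
$x{\left(W \right)} = 59$ ($x{\left(W \right)} = 8 + 51 \cdot 1 = 8 + 51 = 59$)
$3 x{\left(-112 \right)} = 3 \cdot 59 = 177$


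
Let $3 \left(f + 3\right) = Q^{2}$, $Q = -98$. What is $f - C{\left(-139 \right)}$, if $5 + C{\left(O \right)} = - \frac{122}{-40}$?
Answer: $\frac{192017}{60} \approx 3200.3$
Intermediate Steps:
$f = \frac{9595}{3}$ ($f = -3 + \frac{\left(-98\right)^{2}}{3} = -3 + \frac{1}{3} \cdot 9604 = -3 + \frac{9604}{3} = \frac{9595}{3} \approx 3198.3$)
$C{\left(O \right)} = - \frac{39}{20}$ ($C{\left(O \right)} = -5 - \frac{122}{-40} = -5 - - \frac{61}{20} = -5 + \frac{61}{20} = - \frac{39}{20}$)
$f - C{\left(-139 \right)} = \frac{9595}{3} - - \frac{39}{20} = \frac{9595}{3} + \frac{39}{20} = \frac{192017}{60}$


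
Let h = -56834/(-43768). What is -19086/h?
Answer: -417678024/28417 ≈ -14698.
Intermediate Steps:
h = 28417/21884 (h = -56834*(-1/43768) = 28417/21884 ≈ 1.2985)
-19086/h = -19086/28417/21884 = -19086*21884/28417 = -417678024/28417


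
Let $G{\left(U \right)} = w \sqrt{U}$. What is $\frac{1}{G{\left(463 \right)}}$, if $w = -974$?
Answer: $- \frac{\sqrt{463}}{450962} \approx -4.7715 \cdot 10^{-5}$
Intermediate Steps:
$G{\left(U \right)} = - 974 \sqrt{U}$
$\frac{1}{G{\left(463 \right)}} = \frac{1}{\left(-974\right) \sqrt{463}} = - \frac{\sqrt{463}}{450962}$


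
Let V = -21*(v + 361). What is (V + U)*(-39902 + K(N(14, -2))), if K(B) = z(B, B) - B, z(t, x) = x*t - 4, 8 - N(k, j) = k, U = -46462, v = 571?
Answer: 2632379376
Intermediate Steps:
N(k, j) = 8 - k
V = -19572 (V = -21*(571 + 361) = -21*932 = -19572)
z(t, x) = -4 + t*x (z(t, x) = t*x - 4 = -4 + t*x)
K(B) = -4 + B² - B (K(B) = (-4 + B*B) - B = (-4 + B²) - B = -4 + B² - B)
(V + U)*(-39902 + K(N(14, -2))) = (-19572 - 46462)*(-39902 + (-4 + (8 - 1*14)² - (8 - 1*14))) = -66034*(-39902 + (-4 + (8 - 14)² - (8 - 14))) = -66034*(-39902 + (-4 + (-6)² - 1*(-6))) = -66034*(-39902 + (-4 + 36 + 6)) = -66034*(-39902 + 38) = -66034*(-39864) = 2632379376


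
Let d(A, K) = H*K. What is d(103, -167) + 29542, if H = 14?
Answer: 27204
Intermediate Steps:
d(A, K) = 14*K
d(103, -167) + 29542 = 14*(-167) + 29542 = -2338 + 29542 = 27204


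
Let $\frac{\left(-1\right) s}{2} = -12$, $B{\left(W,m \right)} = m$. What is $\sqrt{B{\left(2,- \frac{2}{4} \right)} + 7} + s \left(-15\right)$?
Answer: $-360 + \frac{\sqrt{26}}{2} \approx -357.45$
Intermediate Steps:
$s = 24$ ($s = \left(-2\right) \left(-12\right) = 24$)
$\sqrt{B{\left(2,- \frac{2}{4} \right)} + 7} + s \left(-15\right) = \sqrt{- \frac{2}{4} + 7} + 24 \left(-15\right) = \sqrt{\left(-2\right) \frac{1}{4} + 7} - 360 = \sqrt{- \frac{1}{2} + 7} - 360 = \sqrt{\frac{13}{2}} - 360 = \frac{\sqrt{26}}{2} - 360 = -360 + \frac{\sqrt{26}}{2}$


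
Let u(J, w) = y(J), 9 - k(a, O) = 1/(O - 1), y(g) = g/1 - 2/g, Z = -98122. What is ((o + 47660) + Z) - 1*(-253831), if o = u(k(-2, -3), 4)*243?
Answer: 30423503/148 ≈ 2.0556e+5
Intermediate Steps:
y(g) = g - 2/g (y(g) = g*1 - 2/g = g - 2/g)
k(a, O) = 9 - 1/(-1 + O) (k(a, O) = 9 - 1/(O - 1) = 9 - 1/(-1 + O))
u(J, w) = J - 2/J
o = 324891/148 (o = ((-10 + 9*(-3))/(-1 - 3) - 2*(-1 - 3)/(-10 + 9*(-3)))*243 = ((-10 - 27)/(-4) - 2*(-4/(-10 - 27)))*243 = (-¼*(-37) - 2/((-¼*(-37))))*243 = (37/4 - 2/37/4)*243 = (37/4 - 2*4/37)*243 = (37/4 - 8/37)*243 = (1337/148)*243 = 324891/148 ≈ 2195.2)
((o + 47660) + Z) - 1*(-253831) = ((324891/148 + 47660) - 98122) - 1*(-253831) = (7378571/148 - 98122) + 253831 = -7143485/148 + 253831 = 30423503/148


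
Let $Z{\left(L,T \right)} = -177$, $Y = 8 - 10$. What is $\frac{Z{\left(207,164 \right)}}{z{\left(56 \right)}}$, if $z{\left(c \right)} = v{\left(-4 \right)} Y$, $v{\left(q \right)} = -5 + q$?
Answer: $- \frac{59}{6} \approx -9.8333$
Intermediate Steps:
$Y = -2$
$z{\left(c \right)} = 18$ ($z{\left(c \right)} = \left(-5 - 4\right) \left(-2\right) = \left(-9\right) \left(-2\right) = 18$)
$\frac{Z{\left(207,164 \right)}}{z{\left(56 \right)}} = - \frac{177}{18} = \left(-177\right) \frac{1}{18} = - \frac{59}{6}$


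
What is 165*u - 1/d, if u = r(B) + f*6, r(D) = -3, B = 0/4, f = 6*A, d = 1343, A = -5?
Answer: -40551886/1343 ≈ -30195.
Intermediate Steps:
f = -30 (f = 6*(-5) = -30)
B = 0 (B = 0*(1/4) = 0)
u = -183 (u = -3 - 30*6 = -3 - 180 = -183)
165*u - 1/d = 165*(-183) - 1/1343 = -30195 - 1*1/1343 = -30195 - 1/1343 = -40551886/1343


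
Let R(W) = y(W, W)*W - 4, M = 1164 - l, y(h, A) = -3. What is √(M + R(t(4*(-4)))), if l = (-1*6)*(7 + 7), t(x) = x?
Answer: 2*√323 ≈ 35.944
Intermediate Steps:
l = -84 (l = -6*14 = -84)
M = 1248 (M = 1164 - 1*(-84) = 1164 + 84 = 1248)
R(W) = -4 - 3*W (R(W) = -3*W - 4 = -4 - 3*W)
√(M + R(t(4*(-4)))) = √(1248 + (-4 - 12*(-4))) = √(1248 + (-4 - 3*(-16))) = √(1248 + (-4 + 48)) = √(1248 + 44) = √1292 = 2*√323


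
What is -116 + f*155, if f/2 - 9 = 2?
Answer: 3294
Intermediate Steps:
f = 22 (f = 18 + 2*2 = 18 + 4 = 22)
-116 + f*155 = -116 + 22*155 = -116 + 3410 = 3294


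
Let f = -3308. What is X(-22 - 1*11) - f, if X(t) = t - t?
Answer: 3308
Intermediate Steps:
X(t) = 0
X(-22 - 1*11) - f = 0 - 1*(-3308) = 0 + 3308 = 3308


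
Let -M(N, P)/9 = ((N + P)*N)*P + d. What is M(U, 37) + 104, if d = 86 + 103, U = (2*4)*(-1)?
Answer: 75659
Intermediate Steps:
U = -8 (U = 8*(-1) = -8)
d = 189
M(N, P) = -1701 - 9*N*P*(N + P) (M(N, P) = -9*(((N + P)*N)*P + 189) = -9*((N*(N + P))*P + 189) = -9*(N*P*(N + P) + 189) = -9*(189 + N*P*(N + P)) = -1701 - 9*N*P*(N + P))
M(U, 37) + 104 = (-1701 - 9*(-8)*37² - 9*37*(-8)²) + 104 = (-1701 - 9*(-8)*1369 - 9*37*64) + 104 = (-1701 + 98568 - 21312) + 104 = 75555 + 104 = 75659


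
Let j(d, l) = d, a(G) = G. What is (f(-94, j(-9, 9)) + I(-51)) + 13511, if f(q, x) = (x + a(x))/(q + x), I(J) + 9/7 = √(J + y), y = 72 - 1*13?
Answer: 9740630/721 + 2*√2 ≈ 13513.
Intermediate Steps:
y = 59 (y = 72 - 13 = 59)
I(J) = -9/7 + √(59 + J) (I(J) = -9/7 + √(J + 59) = -9/7 + √(59 + J))
f(q, x) = 2*x/(q + x) (f(q, x) = (x + x)/(q + x) = (2*x)/(q + x) = 2*x/(q + x))
(f(-94, j(-9, 9)) + I(-51)) + 13511 = (2*(-9)/(-94 - 9) + (-9/7 + √(59 - 51))) + 13511 = (2*(-9)/(-103) + (-9/7 + √8)) + 13511 = (2*(-9)*(-1/103) + (-9/7 + 2*√2)) + 13511 = (18/103 + (-9/7 + 2*√2)) + 13511 = (-801/721 + 2*√2) + 13511 = 9740630/721 + 2*√2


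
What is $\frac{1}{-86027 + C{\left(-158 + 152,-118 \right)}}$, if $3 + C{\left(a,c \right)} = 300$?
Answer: $- \frac{1}{85730} \approx -1.1665 \cdot 10^{-5}$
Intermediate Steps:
$C{\left(a,c \right)} = 297$ ($C{\left(a,c \right)} = -3 + 300 = 297$)
$\frac{1}{-86027 + C{\left(-158 + 152,-118 \right)}} = \frac{1}{-86027 + 297} = \frac{1}{-85730} = - \frac{1}{85730}$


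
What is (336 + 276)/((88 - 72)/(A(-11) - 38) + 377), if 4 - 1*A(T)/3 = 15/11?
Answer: 67524/41537 ≈ 1.6256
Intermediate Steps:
A(T) = 87/11 (A(T) = 12 - 45/11 = 87/11)
(336 + 276)/((88 - 72)/(A(-11) - 38) + 377) = (336 + 276)/((88 - 72)/(87/11 - 38) + 377) = 612/(16/(-331/11) + 377) = 612/(16*(-11/331) + 377) = 612/(-176/331 + 377) = 612/(124611/331) = 612*(331/124611) = 67524/41537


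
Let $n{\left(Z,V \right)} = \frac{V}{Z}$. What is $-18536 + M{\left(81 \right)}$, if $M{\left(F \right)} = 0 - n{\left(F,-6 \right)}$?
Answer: $- \frac{500470}{27} \approx -18536.0$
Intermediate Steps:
$M{\left(F \right)} = \frac{6}{F}$ ($M{\left(F \right)} = 0 - - \frac{6}{F} = 0 + \frac{6}{F} = \frac{6}{F}$)
$-18536 + M{\left(81 \right)} = -18536 + \frac{6}{81} = -18536 + 6 \cdot \frac{1}{81} = -18536 + \frac{2}{27} = - \frac{500470}{27}$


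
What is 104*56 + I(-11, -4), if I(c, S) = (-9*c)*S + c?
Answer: 5417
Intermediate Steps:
I(c, S) = c - 9*S*c (I(c, S) = -9*S*c + c = c - 9*S*c)
104*56 + I(-11, -4) = 104*56 - 11*(1 - 9*(-4)) = 5824 - 11*(1 + 36) = 5824 - 11*37 = 5824 - 407 = 5417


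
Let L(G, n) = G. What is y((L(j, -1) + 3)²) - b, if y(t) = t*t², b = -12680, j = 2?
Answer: 28305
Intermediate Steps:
y(t) = t³
y((L(j, -1) + 3)²) - b = ((2 + 3)²)³ - 1*(-12680) = (5²)³ + 12680 = 25³ + 12680 = 15625 + 12680 = 28305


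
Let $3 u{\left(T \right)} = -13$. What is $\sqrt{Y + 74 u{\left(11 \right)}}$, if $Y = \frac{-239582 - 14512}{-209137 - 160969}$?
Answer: $\frac{i \sqrt{98618358710355}}{555159} \approx 17.888 i$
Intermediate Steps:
$u{\left(T \right)} = - \frac{13}{3}$ ($u{\left(T \right)} = \frac{1}{3} \left(-13\right) = - \frac{13}{3}$)
$Y = \frac{127047}{185053}$ ($Y = - \frac{254094}{-370106} = \left(-254094\right) \left(- \frac{1}{370106}\right) = \frac{127047}{185053} \approx 0.68654$)
$\sqrt{Y + 74 u{\left(11 \right)}} = \sqrt{\frac{127047}{185053} + 74 \left(- \frac{13}{3}\right)} = \sqrt{\frac{127047}{185053} - \frac{962}{3}} = \sqrt{- \frac{177639845}{555159}} = \frac{i \sqrt{98618358710355}}{555159}$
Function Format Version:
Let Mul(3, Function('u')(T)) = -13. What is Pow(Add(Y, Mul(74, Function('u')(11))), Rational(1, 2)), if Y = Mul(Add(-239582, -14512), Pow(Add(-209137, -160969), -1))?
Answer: Mul(Rational(1, 555159), I, Pow(98618358710355, Rational(1, 2))) ≈ Mul(17.888, I)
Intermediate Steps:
Function('u')(T) = Rational(-13, 3) (Function('u')(T) = Mul(Rational(1, 3), -13) = Rational(-13, 3))
Y = Rational(127047, 185053) (Y = Mul(-254094, Pow(-370106, -1)) = Mul(-254094, Rational(-1, 370106)) = Rational(127047, 185053) ≈ 0.68654)
Pow(Add(Y, Mul(74, Function('u')(11))), Rational(1, 2)) = Pow(Add(Rational(127047, 185053), Mul(74, Rational(-13, 3))), Rational(1, 2)) = Pow(Add(Rational(127047, 185053), Rational(-962, 3)), Rational(1, 2)) = Pow(Rational(-177639845, 555159), Rational(1, 2)) = Mul(Rational(1, 555159), I, Pow(98618358710355, Rational(1, 2)))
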